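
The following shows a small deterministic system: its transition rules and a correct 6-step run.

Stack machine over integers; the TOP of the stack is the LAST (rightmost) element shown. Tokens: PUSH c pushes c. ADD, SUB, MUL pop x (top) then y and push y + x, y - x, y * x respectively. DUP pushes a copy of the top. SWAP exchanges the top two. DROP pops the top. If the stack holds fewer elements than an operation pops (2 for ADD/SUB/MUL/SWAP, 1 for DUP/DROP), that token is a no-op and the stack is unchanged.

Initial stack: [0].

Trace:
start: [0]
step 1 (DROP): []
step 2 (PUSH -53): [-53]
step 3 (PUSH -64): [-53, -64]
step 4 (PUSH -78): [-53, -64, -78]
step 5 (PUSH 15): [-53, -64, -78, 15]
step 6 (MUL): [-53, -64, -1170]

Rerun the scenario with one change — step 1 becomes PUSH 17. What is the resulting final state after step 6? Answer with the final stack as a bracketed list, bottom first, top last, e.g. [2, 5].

[0, 17, -53, -64, -1170]

(re-executing from step 1 with the substitution; state before step 1: [0])
step 1 (PUSH 17): [0, 17]
step 2 (PUSH -53): [0, 17, -53]
step 3 (PUSH -64): [0, 17, -53, -64]
step 4 (PUSH -78): [0, 17, -53, -64, -78]
step 5 (PUSH 15): [0, 17, -53, -64, -78, 15]
step 6 (MUL): [0, 17, -53, -64, -1170]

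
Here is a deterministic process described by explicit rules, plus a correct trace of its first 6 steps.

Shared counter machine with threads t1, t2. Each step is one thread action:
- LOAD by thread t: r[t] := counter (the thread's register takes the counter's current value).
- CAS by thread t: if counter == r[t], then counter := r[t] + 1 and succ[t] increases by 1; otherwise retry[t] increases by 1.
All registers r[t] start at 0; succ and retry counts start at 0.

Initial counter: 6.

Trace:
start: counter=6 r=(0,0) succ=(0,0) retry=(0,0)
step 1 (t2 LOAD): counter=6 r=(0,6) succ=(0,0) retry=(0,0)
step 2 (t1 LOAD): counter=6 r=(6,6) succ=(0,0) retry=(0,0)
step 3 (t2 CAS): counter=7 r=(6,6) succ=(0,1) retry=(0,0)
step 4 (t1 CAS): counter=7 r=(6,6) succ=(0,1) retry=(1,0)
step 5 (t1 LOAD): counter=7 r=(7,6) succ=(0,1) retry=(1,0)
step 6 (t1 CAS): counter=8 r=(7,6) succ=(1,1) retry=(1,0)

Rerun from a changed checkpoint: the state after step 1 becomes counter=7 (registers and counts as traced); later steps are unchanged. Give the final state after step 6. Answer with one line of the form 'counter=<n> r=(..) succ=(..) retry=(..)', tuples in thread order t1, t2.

state after step 1 := counter=7 r=(0,6) succ=(0,0) retry=(0,0)
step 2 (t1 LOAD): counter=7 r=(7,6) succ=(0,0) retry=(0,0)
step 3 (t2 CAS): counter=7 r=(7,6) succ=(0,0) retry=(0,1)
step 4 (t1 CAS): counter=8 r=(7,6) succ=(1,0) retry=(0,1)
step 5 (t1 LOAD): counter=8 r=(8,6) succ=(1,0) retry=(0,1)
step 6 (t1 CAS): counter=9 r=(8,6) succ=(2,0) retry=(0,1)

counter=9 r=(8,6) succ=(2,0) retry=(0,1)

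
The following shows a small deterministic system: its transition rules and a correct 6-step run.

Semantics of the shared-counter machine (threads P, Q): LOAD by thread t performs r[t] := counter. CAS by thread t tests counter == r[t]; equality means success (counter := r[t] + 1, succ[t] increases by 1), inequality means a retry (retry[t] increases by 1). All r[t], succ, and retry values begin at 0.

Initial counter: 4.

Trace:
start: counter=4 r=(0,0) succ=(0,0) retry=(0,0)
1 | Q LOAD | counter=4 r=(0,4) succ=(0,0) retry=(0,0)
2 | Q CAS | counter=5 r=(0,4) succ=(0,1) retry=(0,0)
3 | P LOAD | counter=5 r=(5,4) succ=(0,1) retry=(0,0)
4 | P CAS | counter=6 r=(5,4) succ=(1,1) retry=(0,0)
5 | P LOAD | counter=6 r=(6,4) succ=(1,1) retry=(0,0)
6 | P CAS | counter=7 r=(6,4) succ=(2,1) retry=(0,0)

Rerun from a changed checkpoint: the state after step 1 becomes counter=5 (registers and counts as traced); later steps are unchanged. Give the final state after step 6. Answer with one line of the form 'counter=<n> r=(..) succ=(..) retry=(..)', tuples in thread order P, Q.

counter=7 r=(6,4) succ=(2,0) retry=(0,1)

state after step 1 := counter=5 r=(0,4) succ=(0,0) retry=(0,0)
2 | Q CAS | counter=5 r=(0,4) succ=(0,0) retry=(0,1)
3 | P LOAD | counter=5 r=(5,4) succ=(0,0) retry=(0,1)
4 | P CAS | counter=6 r=(5,4) succ=(1,0) retry=(0,1)
5 | P LOAD | counter=6 r=(6,4) succ=(1,0) retry=(0,1)
6 | P CAS | counter=7 r=(6,4) succ=(2,0) retry=(0,1)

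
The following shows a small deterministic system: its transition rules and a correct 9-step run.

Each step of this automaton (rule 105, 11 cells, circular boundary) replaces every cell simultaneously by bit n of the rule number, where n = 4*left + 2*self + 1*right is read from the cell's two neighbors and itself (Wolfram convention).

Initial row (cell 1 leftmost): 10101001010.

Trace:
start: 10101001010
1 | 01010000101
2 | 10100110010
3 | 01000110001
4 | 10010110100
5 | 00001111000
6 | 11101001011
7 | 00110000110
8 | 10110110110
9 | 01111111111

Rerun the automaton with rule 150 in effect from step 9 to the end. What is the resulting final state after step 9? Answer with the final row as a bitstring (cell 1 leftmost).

10000000000

(re-executing step 9 under rule 150; state before step 9: 10110110110)
9 | 10000000000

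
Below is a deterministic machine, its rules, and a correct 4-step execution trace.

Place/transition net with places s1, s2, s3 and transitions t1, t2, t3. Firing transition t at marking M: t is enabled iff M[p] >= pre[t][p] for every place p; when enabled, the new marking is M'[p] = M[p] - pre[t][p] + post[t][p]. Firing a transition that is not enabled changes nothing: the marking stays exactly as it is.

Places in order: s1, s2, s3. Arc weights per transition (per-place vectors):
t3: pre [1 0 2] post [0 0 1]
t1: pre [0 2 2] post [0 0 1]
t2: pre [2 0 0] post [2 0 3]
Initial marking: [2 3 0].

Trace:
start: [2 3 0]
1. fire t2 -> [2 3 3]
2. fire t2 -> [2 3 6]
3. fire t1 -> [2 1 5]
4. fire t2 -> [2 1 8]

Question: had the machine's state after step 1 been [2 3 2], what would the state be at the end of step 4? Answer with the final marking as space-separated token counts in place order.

state after step 1 := [2 3 2]
2. fire t2 -> [2 3 5]
3. fire t1 -> [2 1 4]
4. fire t2 -> [2 1 7]

2 1 7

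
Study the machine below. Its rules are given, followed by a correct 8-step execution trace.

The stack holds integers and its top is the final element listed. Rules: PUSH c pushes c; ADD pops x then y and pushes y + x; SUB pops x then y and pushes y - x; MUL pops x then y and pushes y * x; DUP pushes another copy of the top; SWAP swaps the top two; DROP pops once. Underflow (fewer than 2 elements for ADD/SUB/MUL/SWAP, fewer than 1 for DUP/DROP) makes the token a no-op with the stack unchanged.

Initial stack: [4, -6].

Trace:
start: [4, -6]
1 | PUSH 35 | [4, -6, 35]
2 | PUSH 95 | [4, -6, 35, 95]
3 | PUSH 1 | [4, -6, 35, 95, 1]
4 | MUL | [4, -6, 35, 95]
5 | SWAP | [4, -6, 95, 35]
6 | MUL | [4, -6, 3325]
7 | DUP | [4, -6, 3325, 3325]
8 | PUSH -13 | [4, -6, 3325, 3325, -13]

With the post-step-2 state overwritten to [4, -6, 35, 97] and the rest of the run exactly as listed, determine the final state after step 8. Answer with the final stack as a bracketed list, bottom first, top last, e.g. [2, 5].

[4, -6, 3395, 3395, -13]

state after step 2 := [4, -6, 35, 97]
3 | PUSH 1 | [4, -6, 35, 97, 1]
4 | MUL | [4, -6, 35, 97]
5 | SWAP | [4, -6, 97, 35]
6 | MUL | [4, -6, 3395]
7 | DUP | [4, -6, 3395, 3395]
8 | PUSH -13 | [4, -6, 3395, 3395, -13]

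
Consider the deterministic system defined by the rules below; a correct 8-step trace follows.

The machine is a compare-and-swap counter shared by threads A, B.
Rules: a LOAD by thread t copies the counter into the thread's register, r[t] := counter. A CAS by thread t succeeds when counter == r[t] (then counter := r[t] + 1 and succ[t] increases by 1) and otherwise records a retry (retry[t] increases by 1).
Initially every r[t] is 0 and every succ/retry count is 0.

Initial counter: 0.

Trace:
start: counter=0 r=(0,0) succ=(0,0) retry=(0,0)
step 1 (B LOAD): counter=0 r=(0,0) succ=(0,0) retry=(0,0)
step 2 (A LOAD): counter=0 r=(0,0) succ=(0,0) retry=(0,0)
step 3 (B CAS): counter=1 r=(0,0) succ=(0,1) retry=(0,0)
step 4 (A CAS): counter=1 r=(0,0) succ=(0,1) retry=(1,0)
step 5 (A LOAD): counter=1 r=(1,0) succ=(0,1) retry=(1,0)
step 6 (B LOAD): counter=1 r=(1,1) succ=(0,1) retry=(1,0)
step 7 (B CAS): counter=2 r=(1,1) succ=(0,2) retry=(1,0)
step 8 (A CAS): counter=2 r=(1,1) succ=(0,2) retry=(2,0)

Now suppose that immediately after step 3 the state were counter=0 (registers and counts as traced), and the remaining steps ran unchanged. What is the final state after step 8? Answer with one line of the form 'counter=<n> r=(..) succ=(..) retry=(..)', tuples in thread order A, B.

state after step 3 := counter=0 r=(0,0) succ=(0,1) retry=(0,0)
step 4 (A CAS): counter=1 r=(0,0) succ=(1,1) retry=(0,0)
step 5 (A LOAD): counter=1 r=(1,0) succ=(1,1) retry=(0,0)
step 6 (B LOAD): counter=1 r=(1,1) succ=(1,1) retry=(0,0)
step 7 (B CAS): counter=2 r=(1,1) succ=(1,2) retry=(0,0)
step 8 (A CAS): counter=2 r=(1,1) succ=(1,2) retry=(1,0)

counter=2 r=(1,1) succ=(1,2) retry=(1,0)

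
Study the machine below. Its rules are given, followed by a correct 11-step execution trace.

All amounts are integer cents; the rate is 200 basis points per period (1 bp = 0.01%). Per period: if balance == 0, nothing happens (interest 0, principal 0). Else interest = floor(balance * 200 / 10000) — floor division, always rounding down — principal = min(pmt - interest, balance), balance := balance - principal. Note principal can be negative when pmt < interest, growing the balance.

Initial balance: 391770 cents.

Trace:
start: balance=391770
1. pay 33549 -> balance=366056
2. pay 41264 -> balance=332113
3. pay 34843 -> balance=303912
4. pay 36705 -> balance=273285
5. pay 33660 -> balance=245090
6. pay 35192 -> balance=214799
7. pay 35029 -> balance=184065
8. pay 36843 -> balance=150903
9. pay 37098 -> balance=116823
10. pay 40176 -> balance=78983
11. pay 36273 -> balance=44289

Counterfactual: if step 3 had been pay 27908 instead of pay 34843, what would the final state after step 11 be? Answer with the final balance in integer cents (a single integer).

52416

(re-executing from step 3 with the substitution; state before step 3: balance=332113)
3. pay 27908 -> balance=310847
4. pay 36705 -> balance=280358
5. pay 33660 -> balance=252305
6. pay 35192 -> balance=222159
7. pay 35029 -> balance=191573
8. pay 36843 -> balance=158561
9. pay 37098 -> balance=124634
10. pay 40176 -> balance=86950
11. pay 36273 -> balance=52416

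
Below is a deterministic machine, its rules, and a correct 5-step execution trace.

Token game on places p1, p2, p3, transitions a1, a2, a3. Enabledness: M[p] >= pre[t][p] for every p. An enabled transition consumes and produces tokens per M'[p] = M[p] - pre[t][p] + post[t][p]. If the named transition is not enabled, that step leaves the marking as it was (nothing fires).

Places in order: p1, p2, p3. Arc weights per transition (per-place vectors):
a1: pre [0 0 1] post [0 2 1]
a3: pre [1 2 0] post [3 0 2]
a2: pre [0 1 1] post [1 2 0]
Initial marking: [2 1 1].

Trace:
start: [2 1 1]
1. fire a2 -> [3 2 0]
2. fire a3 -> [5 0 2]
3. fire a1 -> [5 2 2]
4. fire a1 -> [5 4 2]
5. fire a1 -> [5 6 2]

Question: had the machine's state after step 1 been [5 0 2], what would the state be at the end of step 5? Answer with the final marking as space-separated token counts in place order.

5 6 2

state after step 1 := [5 0 2]
2. fire a3 -> [5 0 2]
3. fire a1 -> [5 2 2]
4. fire a1 -> [5 4 2]
5. fire a1 -> [5 6 2]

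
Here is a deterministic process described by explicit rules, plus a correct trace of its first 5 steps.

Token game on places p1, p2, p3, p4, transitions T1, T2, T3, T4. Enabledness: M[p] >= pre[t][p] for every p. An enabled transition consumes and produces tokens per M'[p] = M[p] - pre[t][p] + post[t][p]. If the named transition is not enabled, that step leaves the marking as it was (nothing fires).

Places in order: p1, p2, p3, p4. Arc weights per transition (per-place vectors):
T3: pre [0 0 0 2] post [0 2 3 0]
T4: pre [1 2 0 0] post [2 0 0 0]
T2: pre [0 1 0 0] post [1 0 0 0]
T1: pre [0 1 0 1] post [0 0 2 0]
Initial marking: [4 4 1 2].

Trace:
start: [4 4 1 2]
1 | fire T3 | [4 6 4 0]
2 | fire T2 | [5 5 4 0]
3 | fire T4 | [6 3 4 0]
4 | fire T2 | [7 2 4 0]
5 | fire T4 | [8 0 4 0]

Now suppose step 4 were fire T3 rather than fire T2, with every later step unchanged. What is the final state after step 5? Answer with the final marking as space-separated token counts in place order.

7 1 4 0

(re-executing from step 4 with the substitution; state before step 4: [6 3 4 0])
4 | fire T3 | [6 3 4 0]
5 | fire T4 | [7 1 4 0]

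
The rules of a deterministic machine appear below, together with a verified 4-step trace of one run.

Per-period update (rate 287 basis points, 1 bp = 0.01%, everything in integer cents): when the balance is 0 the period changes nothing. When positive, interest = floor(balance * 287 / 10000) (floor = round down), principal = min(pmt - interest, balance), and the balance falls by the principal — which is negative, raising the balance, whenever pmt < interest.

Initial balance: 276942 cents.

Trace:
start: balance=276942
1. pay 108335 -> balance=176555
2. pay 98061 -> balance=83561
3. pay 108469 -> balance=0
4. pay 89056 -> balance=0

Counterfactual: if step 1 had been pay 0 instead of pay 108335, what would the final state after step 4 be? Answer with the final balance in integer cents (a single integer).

5720

(re-executing from step 1 with the substitution; state before step 1: balance=276942)
1. pay 0 -> balance=284890
2. pay 98061 -> balance=195005
3. pay 108469 -> balance=92132
4. pay 89056 -> balance=5720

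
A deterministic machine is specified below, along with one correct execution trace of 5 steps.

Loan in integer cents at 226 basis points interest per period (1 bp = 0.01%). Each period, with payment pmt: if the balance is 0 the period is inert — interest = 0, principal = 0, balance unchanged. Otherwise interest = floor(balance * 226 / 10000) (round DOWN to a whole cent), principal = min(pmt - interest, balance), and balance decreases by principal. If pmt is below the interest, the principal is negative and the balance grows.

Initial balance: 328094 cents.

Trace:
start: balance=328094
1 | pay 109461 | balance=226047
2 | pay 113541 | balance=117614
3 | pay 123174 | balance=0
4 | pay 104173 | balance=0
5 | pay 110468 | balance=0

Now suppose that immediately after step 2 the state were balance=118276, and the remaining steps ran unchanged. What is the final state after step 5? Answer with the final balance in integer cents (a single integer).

state after step 2 := balance=118276
3 | pay 123174 | balance=0
4 | pay 104173 | balance=0
5 | pay 110468 | balance=0

0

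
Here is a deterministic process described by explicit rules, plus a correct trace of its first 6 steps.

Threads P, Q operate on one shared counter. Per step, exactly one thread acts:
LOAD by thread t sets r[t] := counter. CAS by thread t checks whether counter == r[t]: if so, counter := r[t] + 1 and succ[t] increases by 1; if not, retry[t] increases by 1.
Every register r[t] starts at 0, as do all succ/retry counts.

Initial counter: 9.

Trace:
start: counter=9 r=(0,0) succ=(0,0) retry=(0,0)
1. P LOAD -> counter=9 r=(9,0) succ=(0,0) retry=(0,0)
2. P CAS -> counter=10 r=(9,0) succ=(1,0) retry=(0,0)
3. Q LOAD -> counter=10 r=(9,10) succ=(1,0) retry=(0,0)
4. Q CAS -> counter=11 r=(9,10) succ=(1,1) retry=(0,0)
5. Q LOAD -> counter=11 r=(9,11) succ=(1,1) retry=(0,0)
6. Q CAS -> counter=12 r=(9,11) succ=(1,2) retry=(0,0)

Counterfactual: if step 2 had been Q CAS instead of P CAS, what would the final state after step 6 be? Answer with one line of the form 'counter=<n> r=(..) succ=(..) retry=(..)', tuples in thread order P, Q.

(re-executing from step 2 with the substitution; state before step 2: counter=9 r=(9,0) succ=(0,0) retry=(0,0))
2. Q CAS -> counter=9 r=(9,0) succ=(0,0) retry=(0,1)
3. Q LOAD -> counter=9 r=(9,9) succ=(0,0) retry=(0,1)
4. Q CAS -> counter=10 r=(9,9) succ=(0,1) retry=(0,1)
5. Q LOAD -> counter=10 r=(9,10) succ=(0,1) retry=(0,1)
6. Q CAS -> counter=11 r=(9,10) succ=(0,2) retry=(0,1)

counter=11 r=(9,10) succ=(0,2) retry=(0,1)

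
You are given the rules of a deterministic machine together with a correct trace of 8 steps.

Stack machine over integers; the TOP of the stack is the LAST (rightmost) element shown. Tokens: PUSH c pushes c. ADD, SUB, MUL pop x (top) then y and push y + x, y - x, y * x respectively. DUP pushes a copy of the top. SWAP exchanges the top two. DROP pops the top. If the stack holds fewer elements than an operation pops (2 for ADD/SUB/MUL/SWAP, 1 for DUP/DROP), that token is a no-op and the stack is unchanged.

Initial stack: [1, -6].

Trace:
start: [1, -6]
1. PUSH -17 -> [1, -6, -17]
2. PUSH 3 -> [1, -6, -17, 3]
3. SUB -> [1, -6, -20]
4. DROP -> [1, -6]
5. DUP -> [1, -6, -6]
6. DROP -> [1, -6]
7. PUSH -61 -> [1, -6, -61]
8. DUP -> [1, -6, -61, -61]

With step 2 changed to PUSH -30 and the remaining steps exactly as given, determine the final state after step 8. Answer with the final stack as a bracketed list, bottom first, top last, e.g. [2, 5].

[1, -6, -61, -61]

(re-executing from step 2 with the substitution; state before step 2: [1, -6, -17])
2. PUSH -30 -> [1, -6, -17, -30]
3. SUB -> [1, -6, 13]
4. DROP -> [1, -6]
5. DUP -> [1, -6, -6]
6. DROP -> [1, -6]
7. PUSH -61 -> [1, -6, -61]
8. DUP -> [1, -6, -61, -61]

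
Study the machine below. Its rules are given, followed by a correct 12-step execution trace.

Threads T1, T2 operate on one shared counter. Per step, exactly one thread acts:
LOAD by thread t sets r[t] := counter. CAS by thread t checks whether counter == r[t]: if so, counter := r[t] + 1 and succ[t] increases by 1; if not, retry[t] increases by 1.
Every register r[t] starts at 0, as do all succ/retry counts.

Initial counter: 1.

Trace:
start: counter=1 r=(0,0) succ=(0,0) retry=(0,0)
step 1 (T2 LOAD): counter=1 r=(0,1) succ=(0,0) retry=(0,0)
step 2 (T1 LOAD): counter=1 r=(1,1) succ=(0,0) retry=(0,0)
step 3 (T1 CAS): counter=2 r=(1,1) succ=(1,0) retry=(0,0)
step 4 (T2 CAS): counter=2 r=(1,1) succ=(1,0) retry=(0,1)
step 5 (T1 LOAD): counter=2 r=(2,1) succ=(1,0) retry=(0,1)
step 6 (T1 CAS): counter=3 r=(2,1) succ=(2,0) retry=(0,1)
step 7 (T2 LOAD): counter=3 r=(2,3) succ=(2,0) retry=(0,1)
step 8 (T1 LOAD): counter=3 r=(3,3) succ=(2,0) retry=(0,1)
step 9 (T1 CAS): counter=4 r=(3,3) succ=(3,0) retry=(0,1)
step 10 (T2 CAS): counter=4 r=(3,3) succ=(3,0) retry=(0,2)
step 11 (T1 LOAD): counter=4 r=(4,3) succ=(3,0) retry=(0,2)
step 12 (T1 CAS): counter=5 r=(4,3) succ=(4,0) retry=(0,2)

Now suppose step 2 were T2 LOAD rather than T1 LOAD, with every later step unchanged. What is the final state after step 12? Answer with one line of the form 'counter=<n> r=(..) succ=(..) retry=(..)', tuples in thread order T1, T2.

(re-executing from step 2 with the substitution; state before step 2: counter=1 r=(0,1) succ=(0,0) retry=(0,0))
step 2 (T2 LOAD): counter=1 r=(0,1) succ=(0,0) retry=(0,0)
step 3 (T1 CAS): counter=1 r=(0,1) succ=(0,0) retry=(1,0)
step 4 (T2 CAS): counter=2 r=(0,1) succ=(0,1) retry=(1,0)
step 5 (T1 LOAD): counter=2 r=(2,1) succ=(0,1) retry=(1,0)
step 6 (T1 CAS): counter=3 r=(2,1) succ=(1,1) retry=(1,0)
step 7 (T2 LOAD): counter=3 r=(2,3) succ=(1,1) retry=(1,0)
step 8 (T1 LOAD): counter=3 r=(3,3) succ=(1,1) retry=(1,0)
step 9 (T1 CAS): counter=4 r=(3,3) succ=(2,1) retry=(1,0)
step 10 (T2 CAS): counter=4 r=(3,3) succ=(2,1) retry=(1,1)
step 11 (T1 LOAD): counter=4 r=(4,3) succ=(2,1) retry=(1,1)
step 12 (T1 CAS): counter=5 r=(4,3) succ=(3,1) retry=(1,1)

counter=5 r=(4,3) succ=(3,1) retry=(1,1)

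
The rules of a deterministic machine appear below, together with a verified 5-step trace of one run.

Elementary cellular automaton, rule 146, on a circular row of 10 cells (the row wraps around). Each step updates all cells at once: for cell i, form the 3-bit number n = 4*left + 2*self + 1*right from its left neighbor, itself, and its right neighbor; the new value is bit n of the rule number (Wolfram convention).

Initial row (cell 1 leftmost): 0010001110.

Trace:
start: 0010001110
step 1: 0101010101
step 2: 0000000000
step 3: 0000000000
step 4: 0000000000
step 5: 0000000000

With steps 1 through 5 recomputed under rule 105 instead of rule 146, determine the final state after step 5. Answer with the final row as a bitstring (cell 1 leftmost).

(re-executing steps 1..5 under rule 105; state before step 1: 0010001110)
step 1: 1000101010
step 2: 0010010101
step 3: 0000001010
step 4: 1111100100
step 5: 1000100000

1000100000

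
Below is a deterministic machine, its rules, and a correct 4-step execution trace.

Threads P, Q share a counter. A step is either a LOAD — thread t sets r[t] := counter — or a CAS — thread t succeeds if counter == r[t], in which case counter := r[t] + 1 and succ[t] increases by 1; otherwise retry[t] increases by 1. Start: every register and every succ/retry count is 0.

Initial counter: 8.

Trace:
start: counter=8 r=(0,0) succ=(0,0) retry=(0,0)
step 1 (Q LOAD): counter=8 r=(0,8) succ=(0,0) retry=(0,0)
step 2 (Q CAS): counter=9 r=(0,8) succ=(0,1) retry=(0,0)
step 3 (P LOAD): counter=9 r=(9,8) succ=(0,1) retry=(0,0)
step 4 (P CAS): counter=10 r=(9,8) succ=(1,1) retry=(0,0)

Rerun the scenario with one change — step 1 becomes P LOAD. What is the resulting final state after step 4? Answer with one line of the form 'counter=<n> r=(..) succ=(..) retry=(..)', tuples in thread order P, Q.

(re-executing from step 1 with the substitution; state before step 1: counter=8 r=(0,0) succ=(0,0) retry=(0,0))
step 1 (P LOAD): counter=8 r=(8,0) succ=(0,0) retry=(0,0)
step 2 (Q CAS): counter=8 r=(8,0) succ=(0,0) retry=(0,1)
step 3 (P LOAD): counter=8 r=(8,0) succ=(0,0) retry=(0,1)
step 4 (P CAS): counter=9 r=(8,0) succ=(1,0) retry=(0,1)

counter=9 r=(8,0) succ=(1,0) retry=(0,1)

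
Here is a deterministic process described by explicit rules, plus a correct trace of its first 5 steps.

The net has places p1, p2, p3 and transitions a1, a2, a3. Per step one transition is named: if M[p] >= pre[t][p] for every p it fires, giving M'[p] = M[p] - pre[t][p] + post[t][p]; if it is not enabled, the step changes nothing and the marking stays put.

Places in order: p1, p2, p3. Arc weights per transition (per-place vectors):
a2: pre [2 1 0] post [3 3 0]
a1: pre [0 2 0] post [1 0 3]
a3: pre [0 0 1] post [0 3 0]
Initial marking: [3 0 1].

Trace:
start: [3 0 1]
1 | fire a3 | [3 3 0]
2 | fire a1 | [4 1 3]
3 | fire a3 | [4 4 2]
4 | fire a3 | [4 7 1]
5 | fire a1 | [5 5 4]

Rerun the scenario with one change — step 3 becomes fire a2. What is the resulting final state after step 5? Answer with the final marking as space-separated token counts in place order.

(re-executing from step 3 with the substitution; state before step 3: [4 1 3])
3 | fire a2 | [5 3 3]
4 | fire a3 | [5 6 2]
5 | fire a1 | [6 4 5]

6 4 5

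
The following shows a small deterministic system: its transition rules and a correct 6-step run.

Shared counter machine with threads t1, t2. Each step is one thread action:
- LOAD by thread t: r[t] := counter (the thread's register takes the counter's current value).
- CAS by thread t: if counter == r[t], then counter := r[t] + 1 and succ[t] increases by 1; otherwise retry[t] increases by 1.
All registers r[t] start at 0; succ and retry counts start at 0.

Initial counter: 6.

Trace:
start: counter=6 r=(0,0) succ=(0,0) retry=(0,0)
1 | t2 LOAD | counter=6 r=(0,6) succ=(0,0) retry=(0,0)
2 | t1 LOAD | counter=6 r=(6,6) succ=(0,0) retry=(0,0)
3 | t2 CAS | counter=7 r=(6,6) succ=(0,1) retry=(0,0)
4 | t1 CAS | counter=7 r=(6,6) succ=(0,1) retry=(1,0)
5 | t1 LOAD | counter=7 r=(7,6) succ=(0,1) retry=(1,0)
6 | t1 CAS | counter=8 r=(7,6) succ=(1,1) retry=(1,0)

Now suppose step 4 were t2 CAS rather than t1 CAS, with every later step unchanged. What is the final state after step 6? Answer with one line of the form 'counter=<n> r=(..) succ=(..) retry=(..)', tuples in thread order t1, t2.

(re-executing from step 4 with the substitution; state before step 4: counter=7 r=(6,6) succ=(0,1) retry=(0,0))
4 | t2 CAS | counter=7 r=(6,6) succ=(0,1) retry=(0,1)
5 | t1 LOAD | counter=7 r=(7,6) succ=(0,1) retry=(0,1)
6 | t1 CAS | counter=8 r=(7,6) succ=(1,1) retry=(0,1)

counter=8 r=(7,6) succ=(1,1) retry=(0,1)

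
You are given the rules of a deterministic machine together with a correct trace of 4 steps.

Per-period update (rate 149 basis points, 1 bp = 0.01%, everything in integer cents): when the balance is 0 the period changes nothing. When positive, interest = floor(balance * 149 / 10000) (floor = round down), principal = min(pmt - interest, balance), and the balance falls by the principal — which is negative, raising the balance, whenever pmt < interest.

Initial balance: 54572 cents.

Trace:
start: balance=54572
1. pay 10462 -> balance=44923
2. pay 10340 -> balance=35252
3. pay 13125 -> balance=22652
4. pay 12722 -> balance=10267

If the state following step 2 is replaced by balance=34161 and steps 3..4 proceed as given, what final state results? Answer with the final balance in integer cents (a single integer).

state after step 2 := balance=34161
3. pay 13125 -> balance=21544
4. pay 12722 -> balance=9143

9143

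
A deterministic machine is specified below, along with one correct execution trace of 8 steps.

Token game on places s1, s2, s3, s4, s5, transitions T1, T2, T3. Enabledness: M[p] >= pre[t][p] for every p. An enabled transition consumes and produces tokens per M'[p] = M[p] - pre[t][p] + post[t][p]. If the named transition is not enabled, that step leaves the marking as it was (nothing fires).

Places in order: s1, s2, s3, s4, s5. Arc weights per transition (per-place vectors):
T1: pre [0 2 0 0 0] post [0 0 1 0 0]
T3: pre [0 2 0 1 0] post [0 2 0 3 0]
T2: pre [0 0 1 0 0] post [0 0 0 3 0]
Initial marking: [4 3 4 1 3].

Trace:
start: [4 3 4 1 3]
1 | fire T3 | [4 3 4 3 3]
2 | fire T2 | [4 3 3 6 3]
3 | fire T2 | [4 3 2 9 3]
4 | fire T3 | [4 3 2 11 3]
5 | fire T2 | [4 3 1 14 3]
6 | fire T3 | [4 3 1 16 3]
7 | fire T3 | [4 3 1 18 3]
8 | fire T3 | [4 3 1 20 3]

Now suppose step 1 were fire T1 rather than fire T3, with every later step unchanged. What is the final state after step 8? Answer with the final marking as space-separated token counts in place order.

4 1 2 10 3

(re-executing from step 1 with the substitution; state before step 1: [4 3 4 1 3])
1 | fire T1 | [4 1 5 1 3]
2 | fire T2 | [4 1 4 4 3]
3 | fire T2 | [4 1 3 7 3]
4 | fire T3 | [4 1 3 7 3]
5 | fire T2 | [4 1 2 10 3]
6 | fire T3 | [4 1 2 10 3]
7 | fire T3 | [4 1 2 10 3]
8 | fire T3 | [4 1 2 10 3]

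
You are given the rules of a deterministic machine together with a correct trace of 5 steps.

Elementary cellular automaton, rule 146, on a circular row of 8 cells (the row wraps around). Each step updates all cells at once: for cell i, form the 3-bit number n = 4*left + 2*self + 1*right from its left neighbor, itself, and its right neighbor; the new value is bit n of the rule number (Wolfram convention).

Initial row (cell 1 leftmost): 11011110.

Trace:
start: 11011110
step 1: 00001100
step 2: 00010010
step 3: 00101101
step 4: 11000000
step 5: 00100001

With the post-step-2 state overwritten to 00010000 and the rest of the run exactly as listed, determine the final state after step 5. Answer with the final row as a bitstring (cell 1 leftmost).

10101010

state after step 2 := 00010000
step 3: 00101000
step 4: 01000100
step 5: 10101010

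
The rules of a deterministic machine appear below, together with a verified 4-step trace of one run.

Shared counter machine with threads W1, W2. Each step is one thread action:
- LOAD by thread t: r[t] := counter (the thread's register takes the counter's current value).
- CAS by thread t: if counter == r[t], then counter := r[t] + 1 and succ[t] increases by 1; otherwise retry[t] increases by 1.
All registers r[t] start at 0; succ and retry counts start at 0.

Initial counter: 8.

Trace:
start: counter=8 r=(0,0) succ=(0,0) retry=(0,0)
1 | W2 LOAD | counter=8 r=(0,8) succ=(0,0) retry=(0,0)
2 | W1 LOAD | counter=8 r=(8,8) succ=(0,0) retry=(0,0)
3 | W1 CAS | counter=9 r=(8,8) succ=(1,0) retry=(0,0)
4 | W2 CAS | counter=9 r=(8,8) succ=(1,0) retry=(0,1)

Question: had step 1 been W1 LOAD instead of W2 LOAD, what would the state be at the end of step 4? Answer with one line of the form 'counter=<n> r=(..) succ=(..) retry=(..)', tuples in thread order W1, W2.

(re-executing from step 1 with the substitution; state before step 1: counter=8 r=(0,0) succ=(0,0) retry=(0,0))
1 | W1 LOAD | counter=8 r=(8,0) succ=(0,0) retry=(0,0)
2 | W1 LOAD | counter=8 r=(8,0) succ=(0,0) retry=(0,0)
3 | W1 CAS | counter=9 r=(8,0) succ=(1,0) retry=(0,0)
4 | W2 CAS | counter=9 r=(8,0) succ=(1,0) retry=(0,1)

counter=9 r=(8,0) succ=(1,0) retry=(0,1)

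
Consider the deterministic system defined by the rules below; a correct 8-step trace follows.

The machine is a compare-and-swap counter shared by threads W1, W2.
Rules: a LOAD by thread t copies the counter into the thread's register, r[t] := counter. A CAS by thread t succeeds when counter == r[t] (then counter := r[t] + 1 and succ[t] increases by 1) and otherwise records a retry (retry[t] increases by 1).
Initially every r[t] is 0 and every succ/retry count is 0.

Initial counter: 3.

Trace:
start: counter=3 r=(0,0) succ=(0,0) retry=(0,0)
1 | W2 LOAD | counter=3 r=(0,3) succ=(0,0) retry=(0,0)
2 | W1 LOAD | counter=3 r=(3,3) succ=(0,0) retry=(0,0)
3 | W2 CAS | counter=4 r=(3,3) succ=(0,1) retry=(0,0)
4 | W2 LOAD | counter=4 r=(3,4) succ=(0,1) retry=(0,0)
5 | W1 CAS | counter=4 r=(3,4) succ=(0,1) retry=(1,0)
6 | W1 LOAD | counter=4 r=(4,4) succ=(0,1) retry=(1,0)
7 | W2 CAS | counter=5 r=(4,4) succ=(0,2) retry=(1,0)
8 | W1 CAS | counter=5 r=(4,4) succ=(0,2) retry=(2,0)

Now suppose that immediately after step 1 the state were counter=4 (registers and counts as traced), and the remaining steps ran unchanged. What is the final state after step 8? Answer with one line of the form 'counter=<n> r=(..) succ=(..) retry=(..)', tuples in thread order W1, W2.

counter=6 r=(5,4) succ=(2,0) retry=(0,2)

state after step 1 := counter=4 r=(0,3) succ=(0,0) retry=(0,0)
2 | W1 LOAD | counter=4 r=(4,3) succ=(0,0) retry=(0,0)
3 | W2 CAS | counter=4 r=(4,3) succ=(0,0) retry=(0,1)
4 | W2 LOAD | counter=4 r=(4,4) succ=(0,0) retry=(0,1)
5 | W1 CAS | counter=5 r=(4,4) succ=(1,0) retry=(0,1)
6 | W1 LOAD | counter=5 r=(5,4) succ=(1,0) retry=(0,1)
7 | W2 CAS | counter=5 r=(5,4) succ=(1,0) retry=(0,2)
8 | W1 CAS | counter=6 r=(5,4) succ=(2,0) retry=(0,2)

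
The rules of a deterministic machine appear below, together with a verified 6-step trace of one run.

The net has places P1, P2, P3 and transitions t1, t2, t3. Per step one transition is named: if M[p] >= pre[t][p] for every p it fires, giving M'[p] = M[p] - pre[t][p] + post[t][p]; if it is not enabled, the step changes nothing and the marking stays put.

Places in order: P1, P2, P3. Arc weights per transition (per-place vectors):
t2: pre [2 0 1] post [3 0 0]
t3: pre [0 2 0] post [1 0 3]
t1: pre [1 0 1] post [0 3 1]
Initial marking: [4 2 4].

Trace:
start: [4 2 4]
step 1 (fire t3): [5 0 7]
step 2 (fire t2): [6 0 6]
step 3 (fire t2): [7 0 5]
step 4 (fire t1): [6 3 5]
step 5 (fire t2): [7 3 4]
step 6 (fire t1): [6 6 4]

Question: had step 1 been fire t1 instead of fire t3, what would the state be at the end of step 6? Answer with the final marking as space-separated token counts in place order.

(re-executing from step 1 with the substitution; state before step 1: [4 2 4])
step 1 (fire t1): [3 5 4]
step 2 (fire t2): [4 5 3]
step 3 (fire t2): [5 5 2]
step 4 (fire t1): [4 8 2]
step 5 (fire t2): [5 8 1]
step 6 (fire t1): [4 11 1]

4 11 1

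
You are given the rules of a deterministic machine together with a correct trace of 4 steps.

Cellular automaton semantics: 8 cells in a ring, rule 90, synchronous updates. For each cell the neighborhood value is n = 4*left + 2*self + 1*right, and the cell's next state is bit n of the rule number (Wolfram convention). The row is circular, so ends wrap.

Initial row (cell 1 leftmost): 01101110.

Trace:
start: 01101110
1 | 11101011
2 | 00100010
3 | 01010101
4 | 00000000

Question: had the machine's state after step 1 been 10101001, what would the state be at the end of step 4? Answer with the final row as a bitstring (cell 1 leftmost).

11111111

state after step 1 := 10101001
2 | 10000111
3 | 11001100
4 | 11111111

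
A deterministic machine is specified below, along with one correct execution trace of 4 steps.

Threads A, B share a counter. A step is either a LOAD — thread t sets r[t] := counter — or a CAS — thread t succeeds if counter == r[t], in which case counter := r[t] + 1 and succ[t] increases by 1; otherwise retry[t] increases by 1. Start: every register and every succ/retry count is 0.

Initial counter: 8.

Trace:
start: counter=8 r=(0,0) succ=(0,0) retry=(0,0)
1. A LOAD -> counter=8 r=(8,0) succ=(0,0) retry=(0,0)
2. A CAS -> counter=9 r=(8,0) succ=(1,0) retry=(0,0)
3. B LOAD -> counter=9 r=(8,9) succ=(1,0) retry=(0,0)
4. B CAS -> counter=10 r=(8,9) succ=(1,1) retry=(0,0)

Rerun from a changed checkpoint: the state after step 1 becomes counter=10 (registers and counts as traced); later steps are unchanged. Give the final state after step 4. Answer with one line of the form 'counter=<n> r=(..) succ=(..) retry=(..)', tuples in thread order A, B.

counter=11 r=(8,10) succ=(0,1) retry=(1,0)

state after step 1 := counter=10 r=(8,0) succ=(0,0) retry=(0,0)
2. A CAS -> counter=10 r=(8,0) succ=(0,0) retry=(1,0)
3. B LOAD -> counter=10 r=(8,10) succ=(0,0) retry=(1,0)
4. B CAS -> counter=11 r=(8,10) succ=(0,1) retry=(1,0)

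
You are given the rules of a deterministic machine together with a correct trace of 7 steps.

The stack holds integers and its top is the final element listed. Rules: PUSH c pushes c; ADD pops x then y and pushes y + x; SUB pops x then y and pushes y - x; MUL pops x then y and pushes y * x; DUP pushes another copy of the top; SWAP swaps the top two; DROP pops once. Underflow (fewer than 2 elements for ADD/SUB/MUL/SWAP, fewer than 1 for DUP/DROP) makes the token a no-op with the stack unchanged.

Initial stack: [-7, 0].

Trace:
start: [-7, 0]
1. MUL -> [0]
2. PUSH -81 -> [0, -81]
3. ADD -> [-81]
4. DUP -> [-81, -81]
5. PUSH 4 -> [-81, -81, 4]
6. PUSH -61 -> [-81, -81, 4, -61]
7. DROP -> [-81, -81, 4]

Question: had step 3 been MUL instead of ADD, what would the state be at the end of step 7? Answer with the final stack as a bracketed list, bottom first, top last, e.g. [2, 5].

(re-executing from step 3 with the substitution; state before step 3: [0, -81])
3. MUL -> [0]
4. DUP -> [0, 0]
5. PUSH 4 -> [0, 0, 4]
6. PUSH -61 -> [0, 0, 4, -61]
7. DROP -> [0, 0, 4]

[0, 0, 4]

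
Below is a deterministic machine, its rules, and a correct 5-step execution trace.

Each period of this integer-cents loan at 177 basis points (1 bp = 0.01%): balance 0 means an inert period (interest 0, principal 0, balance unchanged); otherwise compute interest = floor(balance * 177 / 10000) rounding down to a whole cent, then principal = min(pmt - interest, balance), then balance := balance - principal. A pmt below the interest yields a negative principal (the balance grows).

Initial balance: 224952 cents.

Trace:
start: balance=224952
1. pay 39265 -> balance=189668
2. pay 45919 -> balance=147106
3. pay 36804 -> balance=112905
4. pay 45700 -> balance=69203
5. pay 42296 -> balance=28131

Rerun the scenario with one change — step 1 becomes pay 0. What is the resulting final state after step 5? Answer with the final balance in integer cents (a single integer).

70252

(re-executing from step 1 with the substitution; state before step 1: balance=224952)
1. pay 0 -> balance=228933
2. pay 45919 -> balance=187066
3. pay 36804 -> balance=153573
4. pay 45700 -> balance=110591
5. pay 42296 -> balance=70252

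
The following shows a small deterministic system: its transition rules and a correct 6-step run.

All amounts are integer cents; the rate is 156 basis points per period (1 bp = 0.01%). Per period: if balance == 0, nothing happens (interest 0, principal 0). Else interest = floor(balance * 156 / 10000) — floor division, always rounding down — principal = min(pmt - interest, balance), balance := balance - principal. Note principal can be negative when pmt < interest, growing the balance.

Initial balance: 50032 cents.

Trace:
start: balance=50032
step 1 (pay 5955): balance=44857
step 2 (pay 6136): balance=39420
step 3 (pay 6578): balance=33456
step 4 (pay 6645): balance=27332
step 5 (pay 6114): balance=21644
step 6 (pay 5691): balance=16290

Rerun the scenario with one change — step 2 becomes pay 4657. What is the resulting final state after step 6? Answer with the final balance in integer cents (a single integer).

17865

(re-executing from step 2 with the substitution; state before step 2: balance=44857)
step 2 (pay 4657): balance=40899
step 3 (pay 6578): balance=34959
step 4 (pay 6645): balance=28859
step 5 (pay 6114): balance=23195
step 6 (pay 5691): balance=17865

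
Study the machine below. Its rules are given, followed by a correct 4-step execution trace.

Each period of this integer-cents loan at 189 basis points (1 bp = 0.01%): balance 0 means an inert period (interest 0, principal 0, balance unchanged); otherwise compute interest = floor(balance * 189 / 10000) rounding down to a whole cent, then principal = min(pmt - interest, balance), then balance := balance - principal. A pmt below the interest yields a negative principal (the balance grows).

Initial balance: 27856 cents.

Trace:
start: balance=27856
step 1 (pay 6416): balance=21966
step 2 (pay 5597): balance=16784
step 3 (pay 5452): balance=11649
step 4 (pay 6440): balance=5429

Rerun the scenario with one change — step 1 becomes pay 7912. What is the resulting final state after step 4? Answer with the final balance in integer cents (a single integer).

(re-executing from step 1 with the substitution; state before step 1: balance=27856)
step 1 (pay 7912): balance=20470
step 2 (pay 5597): balance=15259
step 3 (pay 5452): balance=10095
step 4 (pay 6440): balance=3845

3845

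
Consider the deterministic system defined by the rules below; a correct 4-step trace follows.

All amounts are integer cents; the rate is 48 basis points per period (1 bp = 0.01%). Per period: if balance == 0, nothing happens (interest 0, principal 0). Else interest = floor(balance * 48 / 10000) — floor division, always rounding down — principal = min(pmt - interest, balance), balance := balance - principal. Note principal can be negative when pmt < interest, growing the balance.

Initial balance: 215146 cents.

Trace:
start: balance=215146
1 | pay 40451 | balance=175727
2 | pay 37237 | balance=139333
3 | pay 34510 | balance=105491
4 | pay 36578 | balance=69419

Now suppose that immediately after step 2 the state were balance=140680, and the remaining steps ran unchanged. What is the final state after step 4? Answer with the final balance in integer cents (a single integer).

70779

state after step 2 := balance=140680
3 | pay 34510 | balance=106845
4 | pay 36578 | balance=70779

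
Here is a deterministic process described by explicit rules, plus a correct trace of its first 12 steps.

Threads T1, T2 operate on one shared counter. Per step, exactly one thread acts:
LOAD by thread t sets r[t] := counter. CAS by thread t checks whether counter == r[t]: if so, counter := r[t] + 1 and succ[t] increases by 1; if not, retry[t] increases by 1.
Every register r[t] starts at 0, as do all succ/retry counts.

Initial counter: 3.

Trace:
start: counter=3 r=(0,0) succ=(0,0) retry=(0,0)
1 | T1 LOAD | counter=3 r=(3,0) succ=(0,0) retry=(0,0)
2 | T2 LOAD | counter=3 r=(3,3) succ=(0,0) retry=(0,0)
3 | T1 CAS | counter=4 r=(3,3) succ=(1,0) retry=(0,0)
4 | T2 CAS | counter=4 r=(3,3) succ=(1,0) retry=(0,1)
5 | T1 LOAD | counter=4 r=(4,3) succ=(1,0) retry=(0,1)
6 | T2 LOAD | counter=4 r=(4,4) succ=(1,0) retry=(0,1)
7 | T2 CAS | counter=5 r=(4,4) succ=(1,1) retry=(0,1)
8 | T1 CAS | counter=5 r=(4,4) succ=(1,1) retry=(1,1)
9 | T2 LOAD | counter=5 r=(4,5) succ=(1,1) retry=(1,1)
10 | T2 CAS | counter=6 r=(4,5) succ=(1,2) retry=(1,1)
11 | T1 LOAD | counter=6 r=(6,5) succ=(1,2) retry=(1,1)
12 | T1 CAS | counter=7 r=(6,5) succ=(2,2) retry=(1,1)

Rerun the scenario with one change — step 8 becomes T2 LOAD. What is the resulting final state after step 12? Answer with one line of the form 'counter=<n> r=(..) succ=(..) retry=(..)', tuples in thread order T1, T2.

(re-executing from step 8 with the substitution; state before step 8: counter=5 r=(4,4) succ=(1,1) retry=(0,1))
8 | T2 LOAD | counter=5 r=(4,5) succ=(1,1) retry=(0,1)
9 | T2 LOAD | counter=5 r=(4,5) succ=(1,1) retry=(0,1)
10 | T2 CAS | counter=6 r=(4,5) succ=(1,2) retry=(0,1)
11 | T1 LOAD | counter=6 r=(6,5) succ=(1,2) retry=(0,1)
12 | T1 CAS | counter=7 r=(6,5) succ=(2,2) retry=(0,1)

counter=7 r=(6,5) succ=(2,2) retry=(0,1)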